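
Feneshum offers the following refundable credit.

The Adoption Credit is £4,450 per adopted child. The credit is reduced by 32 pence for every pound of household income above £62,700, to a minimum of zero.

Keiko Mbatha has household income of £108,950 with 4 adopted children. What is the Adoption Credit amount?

Adoption Credit: base = 4 × £4,450 = £17,800. 32% of the £46,250 excess over £62,700 is £14,800; credit = £17,800 − £14,800 = £3,000.

£3,000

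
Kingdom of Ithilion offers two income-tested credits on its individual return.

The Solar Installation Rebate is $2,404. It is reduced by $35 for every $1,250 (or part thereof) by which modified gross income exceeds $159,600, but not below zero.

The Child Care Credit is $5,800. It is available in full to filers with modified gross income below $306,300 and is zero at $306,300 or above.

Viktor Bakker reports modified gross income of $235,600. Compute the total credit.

Solar Installation Rebate: income exceeds $159,600 by $76,000, which is 61 full-or-partial $1,250 increments; reduction = 61 × $35 = $2,135, leaving $269.
Child Care Credit: $235,600 is below the $306,300 cutoff, so the full $5,800 applies.
Total: $269 + $5,800 = $6,069.

$6,069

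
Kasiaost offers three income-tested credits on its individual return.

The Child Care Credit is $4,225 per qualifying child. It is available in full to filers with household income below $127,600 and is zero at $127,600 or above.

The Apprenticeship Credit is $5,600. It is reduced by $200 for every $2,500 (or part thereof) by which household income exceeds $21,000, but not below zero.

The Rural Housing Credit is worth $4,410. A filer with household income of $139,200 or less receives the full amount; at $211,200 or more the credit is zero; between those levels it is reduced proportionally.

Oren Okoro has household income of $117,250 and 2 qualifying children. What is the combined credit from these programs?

Child Care Credit: base = 2 × $4,225 = $8,450. $117,250 is below the $127,600 cutoff, so the full $8,450 applies.
Apprenticeship Credit: income exceeds $21,000 by $96,250 → 39 increments × $200 = $7,800 ≥ base, so the credit is $0.
Rural Housing Credit: $117,250 is at or below the $139,200 threshold, so the full $4,410 applies.
Total: $8,450 + $0 + $4,410 = $12,860.

$12,860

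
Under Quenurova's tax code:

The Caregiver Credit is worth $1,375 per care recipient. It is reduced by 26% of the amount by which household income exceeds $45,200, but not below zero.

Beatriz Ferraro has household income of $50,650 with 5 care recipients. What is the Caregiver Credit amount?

Caregiver Credit: base = 5 × $1,375 = $6,875. 26% of the $5,450 excess over $45,200 is $1,417; credit = $6,875 − $1,417 = $5,458.

$5,458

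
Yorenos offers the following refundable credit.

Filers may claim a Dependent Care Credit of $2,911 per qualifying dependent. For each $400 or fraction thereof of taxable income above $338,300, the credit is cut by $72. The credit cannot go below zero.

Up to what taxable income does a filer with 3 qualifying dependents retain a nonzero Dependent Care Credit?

Full credit = 3 × $2,911 = $8,733.
After 121 increments the reduction is 121 × $72 = $8,712, leaving $21; one more increment wipes it out. Increment 121 ends at excess 121 × $400 = $48,400, so the highest qualifying income is $338,300 + $48,400 = $386,700.

$386,700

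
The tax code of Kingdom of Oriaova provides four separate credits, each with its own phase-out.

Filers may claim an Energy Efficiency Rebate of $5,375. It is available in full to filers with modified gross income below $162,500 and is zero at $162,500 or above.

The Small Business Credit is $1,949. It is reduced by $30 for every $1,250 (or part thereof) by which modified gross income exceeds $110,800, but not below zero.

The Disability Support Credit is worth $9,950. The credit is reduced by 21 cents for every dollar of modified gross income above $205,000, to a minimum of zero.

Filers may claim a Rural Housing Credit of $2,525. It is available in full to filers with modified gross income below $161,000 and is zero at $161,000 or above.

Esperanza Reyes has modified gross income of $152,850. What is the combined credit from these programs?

$18,779

Energy Efficiency Rebate: $152,850 is below the $162,500 cutoff, so the full $5,375 applies.
Small Business Credit: income exceeds $110,800 by $42,050, which is 34 full-or-partial $1,250 increments; reduction = 34 × $30 = $1,020, leaving $929.
Disability Support Credit: $152,850 is at or below the $205,000 threshold, so the full $9,950 applies.
Rural Housing Credit: $152,850 is below the $161,000 cutoff, so the full $2,525 applies.
Total: $5,375 + $929 + $9,950 + $2,525 = $18,779.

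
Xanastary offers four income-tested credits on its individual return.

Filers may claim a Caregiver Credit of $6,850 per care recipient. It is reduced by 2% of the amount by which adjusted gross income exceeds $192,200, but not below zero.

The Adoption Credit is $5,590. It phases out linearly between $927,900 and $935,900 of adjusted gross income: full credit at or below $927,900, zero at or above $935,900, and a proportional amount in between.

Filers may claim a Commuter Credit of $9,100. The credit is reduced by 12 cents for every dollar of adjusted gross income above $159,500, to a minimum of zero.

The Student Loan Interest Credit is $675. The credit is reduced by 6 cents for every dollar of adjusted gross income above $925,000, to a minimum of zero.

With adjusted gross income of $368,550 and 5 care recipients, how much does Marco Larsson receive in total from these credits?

$36,988

Caregiver Credit: base = 5 × $6,850 = $34,250. 2% of the $176,350 excess over $192,200 is $3,527; credit = $34,250 − $3,527 = $30,723.
Adoption Credit: $368,550 is at or below the $927,900 threshold, so the full $5,590 applies.
Commuter Credit: 12% of the $209,050 excess over $159,500 is $25,086 ≥ base, so the credit is $0.
Student Loan Interest Credit: $368,550 is at or below the $925,000 threshold, so the full $675 applies.
Total: $30,723 + $5,590 + $0 + $675 = $36,988.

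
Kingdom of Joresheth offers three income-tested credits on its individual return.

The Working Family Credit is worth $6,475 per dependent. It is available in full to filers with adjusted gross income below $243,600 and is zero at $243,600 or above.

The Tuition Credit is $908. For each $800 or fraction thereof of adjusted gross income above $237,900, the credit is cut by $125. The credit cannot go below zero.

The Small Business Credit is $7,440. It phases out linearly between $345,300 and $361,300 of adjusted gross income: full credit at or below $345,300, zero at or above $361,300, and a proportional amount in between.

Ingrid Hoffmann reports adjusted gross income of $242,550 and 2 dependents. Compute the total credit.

Working Family Credit: base = 2 × $6,475 = $12,950. $242,550 is below the $243,600 cutoff, so the full $12,950 applies.
Tuition Credit: income exceeds $237,900 by $4,650, which is 6 full-or-partial $800 increments; reduction = 6 × $125 = $750, leaving $158.
Small Business Credit: $242,550 is at or below the $345,300 threshold, so the full $7,440 applies.
Total: $12,950 + $158 + $7,440 = $20,548.

$20,548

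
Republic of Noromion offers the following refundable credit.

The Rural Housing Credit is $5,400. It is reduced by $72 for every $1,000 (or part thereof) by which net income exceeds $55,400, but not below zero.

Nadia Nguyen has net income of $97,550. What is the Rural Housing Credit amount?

Rural Housing Credit: income exceeds $55,400 by $42,150, which is 43 full-or-partial $1,000 increments; reduction = 43 × $72 = $3,096, leaving $2,304.

$2,304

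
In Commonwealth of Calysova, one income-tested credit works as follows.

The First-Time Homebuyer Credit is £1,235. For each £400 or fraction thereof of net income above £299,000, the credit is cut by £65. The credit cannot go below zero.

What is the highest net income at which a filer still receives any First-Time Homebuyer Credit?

After 18 increments the reduction is 18 × £65 = £1,170, leaving £65; one more increment wipes it out. Increment 18 ends at excess 18 × £400 = £7,200, so the highest qualifying income is £299,000 + £7,200 = £306,200.

£306,200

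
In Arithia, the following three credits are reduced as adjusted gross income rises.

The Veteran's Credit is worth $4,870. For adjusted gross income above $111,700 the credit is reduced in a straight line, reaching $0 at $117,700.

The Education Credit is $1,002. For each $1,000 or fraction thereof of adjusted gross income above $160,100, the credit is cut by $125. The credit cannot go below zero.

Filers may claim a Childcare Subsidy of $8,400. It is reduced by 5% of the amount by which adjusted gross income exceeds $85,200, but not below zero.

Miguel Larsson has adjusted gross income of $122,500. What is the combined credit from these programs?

Veteran's Credit: $122,500 is at or above $117,700, so the credit is $0.
Education Credit: $122,500 is at or below the $160,100 threshold, so the full $1,002 applies.
Childcare Subsidy: 5% of the $37,300 excess over $85,200 is $1,865; credit = $8,400 − $1,865 = $6,535.
Total: $0 + $1,002 + $6,535 = $7,537.

$7,537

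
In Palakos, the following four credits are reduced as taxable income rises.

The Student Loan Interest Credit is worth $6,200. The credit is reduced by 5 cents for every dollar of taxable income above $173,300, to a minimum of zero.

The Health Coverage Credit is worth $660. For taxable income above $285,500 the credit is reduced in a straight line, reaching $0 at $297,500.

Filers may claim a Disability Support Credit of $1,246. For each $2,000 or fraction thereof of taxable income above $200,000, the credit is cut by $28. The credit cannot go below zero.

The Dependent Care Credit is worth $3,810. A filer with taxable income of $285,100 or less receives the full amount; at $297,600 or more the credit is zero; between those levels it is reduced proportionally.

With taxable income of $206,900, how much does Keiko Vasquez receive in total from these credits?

$10,124

Student Loan Interest Credit: 5% of the $33,600 excess over $173,300 is $1,680; credit = $6,200 − $1,680 = $4,520.
Health Coverage Credit: $206,900 is at or below the $285,500 threshold, so the full $660 applies.
Disability Support Credit: income exceeds $200,000 by $6,900, which is 4 full-or-partial $2,000 increments; reduction = 4 × $28 = $112, leaving $1,134.
Dependent Care Credit: $206,900 is at or below the $285,100 threshold, so the full $3,810 applies.
Total: $4,520 + $660 + $1,134 + $3,810 = $10,124.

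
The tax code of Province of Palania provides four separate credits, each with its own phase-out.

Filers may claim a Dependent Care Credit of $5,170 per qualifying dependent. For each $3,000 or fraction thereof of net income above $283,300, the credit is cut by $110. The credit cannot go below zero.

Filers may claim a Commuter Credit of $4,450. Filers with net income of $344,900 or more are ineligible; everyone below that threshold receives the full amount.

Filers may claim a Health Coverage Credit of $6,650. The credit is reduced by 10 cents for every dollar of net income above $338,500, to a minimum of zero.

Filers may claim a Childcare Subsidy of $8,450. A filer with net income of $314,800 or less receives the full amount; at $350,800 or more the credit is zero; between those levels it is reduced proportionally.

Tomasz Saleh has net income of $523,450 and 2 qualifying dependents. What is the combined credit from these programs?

$1,430

Dependent Care Credit: base = 2 × $5,170 = $10,340. income exceeds $283,300 by $240,150, which is 81 full-or-partial $3,000 increments; reduction = 81 × $110 = $8,910, leaving $1,430.
Commuter Credit: $523,450 meets or exceeds the $344,900 cutoff, so the credit is $0.
Health Coverage Credit: 10% of the $184,950 excess over $338,500 is $18,495 ≥ base, so the credit is $0.
Childcare Subsidy: $523,450 is at or above $350,800, so the credit is $0.
Total: $1,430 + $0 + $0 + $0 = $1,430.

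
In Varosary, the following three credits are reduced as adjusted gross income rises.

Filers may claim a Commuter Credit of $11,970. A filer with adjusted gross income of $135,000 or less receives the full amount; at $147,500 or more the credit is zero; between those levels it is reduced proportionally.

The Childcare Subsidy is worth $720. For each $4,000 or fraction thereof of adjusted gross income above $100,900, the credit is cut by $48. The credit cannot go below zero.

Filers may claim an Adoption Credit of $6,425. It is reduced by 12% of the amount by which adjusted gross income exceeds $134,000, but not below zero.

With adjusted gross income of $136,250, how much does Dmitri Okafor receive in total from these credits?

Commuter Credit: $136,250 is $1,250 into a $12,500 phase-out range, leaving 11,250/12,500 of the credit: $11,970 × 11,250/12,500 = $10,773.
Childcare Subsidy: income exceeds $100,900 by $35,350, which is 9 full-or-partial $4,000 increments; reduction = 9 × $48 = $432, leaving $288.
Adoption Credit: 12% of the $2,250 excess over $134,000 is $270; credit = $6,425 − $270 = $6,155.
Total: $10,773 + $288 + $6,155 = $17,216.

$17,216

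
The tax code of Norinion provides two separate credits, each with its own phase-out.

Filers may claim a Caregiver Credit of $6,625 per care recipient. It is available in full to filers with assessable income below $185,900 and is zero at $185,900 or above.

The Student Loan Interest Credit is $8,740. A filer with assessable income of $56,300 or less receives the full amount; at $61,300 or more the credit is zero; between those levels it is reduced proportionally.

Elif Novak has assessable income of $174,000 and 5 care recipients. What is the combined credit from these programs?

$33,125

Caregiver Credit: base = 5 × $6,625 = $33,125. $174,000 is below the $185,900 cutoff, so the full $33,125 applies.
Student Loan Interest Credit: $174,000 is at or above $61,300, so the credit is $0.
Total: $33,125 + $0 = $33,125.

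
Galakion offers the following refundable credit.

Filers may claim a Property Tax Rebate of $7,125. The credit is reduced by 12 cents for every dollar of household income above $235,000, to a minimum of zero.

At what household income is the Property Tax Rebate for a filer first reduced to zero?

$294,375

The credit falls by 12% of each dollar above $235,000, so it reaches zero when the excess is $7,125 / 12% = $59,375: income = $235,000 + $59,375 = $294,375.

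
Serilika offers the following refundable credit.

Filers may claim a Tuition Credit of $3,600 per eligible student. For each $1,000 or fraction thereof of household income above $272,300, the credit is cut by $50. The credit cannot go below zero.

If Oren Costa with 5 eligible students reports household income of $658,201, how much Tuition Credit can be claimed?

Tuition Credit: base = 5 × $3,600 = $18,000. income exceeds $272,300 by $385,901 → 386 increments × $50 = $19,300 ≥ base, so the credit is $0.

$0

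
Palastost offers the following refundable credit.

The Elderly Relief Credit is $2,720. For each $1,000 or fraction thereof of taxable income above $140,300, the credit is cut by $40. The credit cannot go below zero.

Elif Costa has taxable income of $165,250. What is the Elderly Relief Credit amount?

$1,720

Elderly Relief Credit: income exceeds $140,300 by $24,950, which is 25 full-or-partial $1,000 increments; reduction = 25 × $40 = $1,000, leaving $1,720.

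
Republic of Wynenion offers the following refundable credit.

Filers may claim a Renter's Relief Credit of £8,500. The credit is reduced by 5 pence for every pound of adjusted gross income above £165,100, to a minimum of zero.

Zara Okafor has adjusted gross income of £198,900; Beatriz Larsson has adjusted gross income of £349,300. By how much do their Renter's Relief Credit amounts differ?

Zara (£198,900): Renter's Relief Credit: 5% of the £33,800 excess over £165,100 is £1,690; credit = £8,500 − £1,690 = £6,810.
Beatriz (£349,300): Renter's Relief Credit: 5% of the £184,200 excess over £165,100 is £9,210 ≥ base, so the credit is £0.
Difference: |£6,810 − £0| = £6,810.

£6,810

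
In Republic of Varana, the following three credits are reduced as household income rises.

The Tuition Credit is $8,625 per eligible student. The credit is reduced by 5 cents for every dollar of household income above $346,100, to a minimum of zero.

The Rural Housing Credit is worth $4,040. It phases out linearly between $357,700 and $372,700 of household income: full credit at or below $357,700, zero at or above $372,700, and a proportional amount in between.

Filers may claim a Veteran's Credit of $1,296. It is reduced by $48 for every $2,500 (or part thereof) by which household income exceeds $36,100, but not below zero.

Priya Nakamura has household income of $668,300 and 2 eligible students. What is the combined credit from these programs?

Tuition Credit: base = 2 × $8,625 = $17,250. 5% of the $322,200 excess over $346,100 is $16,110; credit = $17,250 − $16,110 = $1,140.
Rural Housing Credit: $668,300 is at or above $372,700, so the credit is $0.
Veteran's Credit: income exceeds $36,100 by $632,200 → 253 increments × $48 = $12,144 ≥ base, so the credit is $0.
Total: $1,140 + $0 + $0 = $1,140.

$1,140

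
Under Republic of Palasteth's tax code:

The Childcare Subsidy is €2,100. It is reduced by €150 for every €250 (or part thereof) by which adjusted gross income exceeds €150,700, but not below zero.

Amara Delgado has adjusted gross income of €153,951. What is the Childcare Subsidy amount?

Childcare Subsidy: income exceeds €150,700 by €3,251 → 14 increments × €150 = €2,100 ≥ base, so the credit is €0.

€0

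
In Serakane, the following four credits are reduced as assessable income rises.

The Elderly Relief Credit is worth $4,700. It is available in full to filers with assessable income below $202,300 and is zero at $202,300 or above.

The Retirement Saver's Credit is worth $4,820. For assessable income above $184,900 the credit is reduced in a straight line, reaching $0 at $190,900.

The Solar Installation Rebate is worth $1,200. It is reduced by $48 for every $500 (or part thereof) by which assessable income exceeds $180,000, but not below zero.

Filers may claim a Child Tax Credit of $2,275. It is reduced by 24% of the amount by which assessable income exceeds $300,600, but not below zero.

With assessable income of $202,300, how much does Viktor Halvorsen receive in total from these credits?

Elderly Relief Credit: $202,300 meets or exceeds the $202,300 cutoff, so the credit is $0.
Retirement Saver's Credit: $202,300 is at or above $190,900, so the credit is $0.
Solar Installation Rebate: income exceeds $180,000 by $22,300 → 45 increments × $48 = $2,160 ≥ base, so the credit is $0.
Child Tax Credit: $202,300 is at or below the $300,600 threshold, so the full $2,275 applies.
Total: $0 + $0 + $0 + $2,275 = $2,275.

$2,275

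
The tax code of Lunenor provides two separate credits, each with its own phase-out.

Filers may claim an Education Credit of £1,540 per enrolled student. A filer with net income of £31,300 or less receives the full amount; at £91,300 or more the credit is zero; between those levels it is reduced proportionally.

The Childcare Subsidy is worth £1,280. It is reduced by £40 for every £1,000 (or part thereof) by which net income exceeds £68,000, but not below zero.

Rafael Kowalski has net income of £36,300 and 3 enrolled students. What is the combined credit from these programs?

Education Credit: base = 3 × £1,540 = £4,620. £36,300 is £5,000 into a £60,000 phase-out range, leaving 55,000/60,000 of the credit: £4,620 × 55,000/60,000 = £4,235.
Childcare Subsidy: £36,300 is at or below the £68,000 threshold, so the full £1,280 applies.
Total: £4,235 + £1,280 = £5,515.

£5,515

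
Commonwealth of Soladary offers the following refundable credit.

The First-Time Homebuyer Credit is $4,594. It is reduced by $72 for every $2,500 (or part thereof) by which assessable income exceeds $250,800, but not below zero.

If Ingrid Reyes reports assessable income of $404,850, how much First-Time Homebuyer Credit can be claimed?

$130

First-Time Homebuyer Credit: income exceeds $250,800 by $154,050, which is 62 full-or-partial $2,500 increments; reduction = 62 × $72 = $4,464, leaving $130.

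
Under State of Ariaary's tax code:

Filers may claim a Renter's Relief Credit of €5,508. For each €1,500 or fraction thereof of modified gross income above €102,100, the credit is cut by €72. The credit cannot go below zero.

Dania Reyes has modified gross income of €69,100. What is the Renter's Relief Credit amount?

Renter's Relief Credit: €69,100 is at or below the €102,100 threshold, so the full €5,508 applies.

€5,508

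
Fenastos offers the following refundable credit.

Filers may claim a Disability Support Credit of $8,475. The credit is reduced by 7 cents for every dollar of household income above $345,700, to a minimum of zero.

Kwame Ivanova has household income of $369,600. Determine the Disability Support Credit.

Disability Support Credit: 7% of the $23,900 excess over $345,700 is $1,673; credit = $8,475 − $1,673 = $6,802.

$6,802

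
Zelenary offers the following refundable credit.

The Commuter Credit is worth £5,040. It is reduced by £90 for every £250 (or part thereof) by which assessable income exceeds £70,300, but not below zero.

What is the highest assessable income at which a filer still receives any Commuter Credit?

After 55 increments the reduction is 55 × £90 = £4,950, leaving £90; one more increment wipes it out. Increment 55 ends at excess 55 × £250 = £13,750, so the highest qualifying income is £70,300 + £13,750 = £84,050.

£84,050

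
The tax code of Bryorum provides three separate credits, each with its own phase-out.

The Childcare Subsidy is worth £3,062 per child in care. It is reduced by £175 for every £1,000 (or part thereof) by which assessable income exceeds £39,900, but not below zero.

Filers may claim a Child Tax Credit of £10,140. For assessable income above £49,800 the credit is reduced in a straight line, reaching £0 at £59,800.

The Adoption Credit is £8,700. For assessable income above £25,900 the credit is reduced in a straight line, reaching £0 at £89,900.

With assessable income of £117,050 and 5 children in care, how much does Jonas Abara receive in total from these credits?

£1,660

Childcare Subsidy: base = 5 × £3,062 = £15,310. income exceeds £39,900 by £77,150, which is 78 full-or-partial £1,000 increments; reduction = 78 × £175 = £13,650, leaving £1,660.
Child Tax Credit: £117,050 is at or above £59,800, so the credit is £0.
Adoption Credit: £117,050 is at or above £89,900, so the credit is £0.
Total: £1,660 + £0 + £0 = £1,660.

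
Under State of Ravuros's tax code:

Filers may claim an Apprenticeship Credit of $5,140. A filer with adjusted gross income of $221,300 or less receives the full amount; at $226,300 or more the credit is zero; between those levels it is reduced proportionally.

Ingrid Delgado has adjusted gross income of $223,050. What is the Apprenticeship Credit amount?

$3,341

Apprenticeship Credit: $223,050 is $1,750 into a $5,000 phase-out range, leaving 3,250/5,000 of the credit: $5,140 × 3,250/5,000 = $3,341.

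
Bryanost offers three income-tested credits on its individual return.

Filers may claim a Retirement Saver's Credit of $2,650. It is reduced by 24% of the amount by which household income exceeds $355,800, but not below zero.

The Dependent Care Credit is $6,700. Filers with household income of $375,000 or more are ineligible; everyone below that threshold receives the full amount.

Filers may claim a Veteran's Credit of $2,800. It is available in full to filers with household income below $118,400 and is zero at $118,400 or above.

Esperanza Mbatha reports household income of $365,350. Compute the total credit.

$7,058

Retirement Saver's Credit: 24% of the $9,550 excess over $355,800 is $2,292; credit = $2,650 − $2,292 = $358.
Dependent Care Credit: $365,350 is below the $375,000 cutoff, so the full $6,700 applies.
Veteran's Credit: $365,350 meets or exceeds the $118,400 cutoff, so the credit is $0.
Total: $358 + $6,700 + $0 = $7,058.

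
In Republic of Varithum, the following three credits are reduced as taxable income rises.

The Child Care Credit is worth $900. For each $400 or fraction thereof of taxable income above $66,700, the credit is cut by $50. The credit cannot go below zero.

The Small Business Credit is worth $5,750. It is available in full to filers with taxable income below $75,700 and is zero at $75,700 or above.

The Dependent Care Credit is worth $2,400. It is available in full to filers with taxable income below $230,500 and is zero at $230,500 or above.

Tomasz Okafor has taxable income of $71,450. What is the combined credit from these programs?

$8,450

Child Care Credit: income exceeds $66,700 by $4,750, which is 12 full-or-partial $400 increments; reduction = 12 × $50 = $600, leaving $300.
Small Business Credit: $71,450 is below the $75,700 cutoff, so the full $5,750 applies.
Dependent Care Credit: $71,450 is below the $230,500 cutoff, so the full $2,400 applies.
Total: $300 + $5,750 + $2,400 = $8,450.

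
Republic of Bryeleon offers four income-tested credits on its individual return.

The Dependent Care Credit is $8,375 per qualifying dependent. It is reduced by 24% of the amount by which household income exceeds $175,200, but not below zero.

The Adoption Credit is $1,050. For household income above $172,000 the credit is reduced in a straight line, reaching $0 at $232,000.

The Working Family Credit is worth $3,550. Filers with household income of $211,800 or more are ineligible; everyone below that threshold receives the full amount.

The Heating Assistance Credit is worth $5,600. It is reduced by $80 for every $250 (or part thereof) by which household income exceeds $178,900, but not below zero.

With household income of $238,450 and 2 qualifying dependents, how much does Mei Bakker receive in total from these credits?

$1,570

Dependent Care Credit: base = 2 × $8,375 = $16,750. 24% of the $63,250 excess over $175,200 is $15,180; credit = $16,750 − $15,180 = $1,570.
Adoption Credit: $238,450 is at or above $232,000, so the credit is $0.
Working Family Credit: $238,450 meets or exceeds the $211,800 cutoff, so the credit is $0.
Heating Assistance Credit: income exceeds $178,900 by $59,550 → 239 increments × $80 = $19,120 ≥ base, so the credit is $0.
Total: $1,570 + $0 + $0 + $0 = $1,570.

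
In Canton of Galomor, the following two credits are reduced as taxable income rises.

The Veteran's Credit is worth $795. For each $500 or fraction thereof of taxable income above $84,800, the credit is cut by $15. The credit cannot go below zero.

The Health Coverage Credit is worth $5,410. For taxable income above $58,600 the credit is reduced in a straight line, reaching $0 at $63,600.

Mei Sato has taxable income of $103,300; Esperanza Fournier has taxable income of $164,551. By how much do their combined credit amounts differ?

$240

Mei ($103,300): Veteran's Credit: income exceeds $84,800 by $18,500, which is 37 full-or-partial $500 increments; reduction = 37 × $15 = $555, leaving $240. Health Coverage Credit: $103,300 is at or above $63,600, so the credit is $0. total $240 + $0 = $240
Esperanza ($164,551): Veteran's Credit: income exceeds $84,800 by $79,751 → 160 increments × $15 = $2,400 ≥ base, so the credit is $0. Health Coverage Credit: $164,551 is at or above $63,600, so the credit is $0. total $0 + $0 = $0
Difference: |$240 − $0| = $240.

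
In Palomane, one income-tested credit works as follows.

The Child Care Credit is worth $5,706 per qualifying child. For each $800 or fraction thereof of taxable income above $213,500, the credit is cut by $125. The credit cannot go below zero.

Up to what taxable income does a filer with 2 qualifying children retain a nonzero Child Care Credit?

$286,300

Full credit = 2 × $5,706 = $11,412.
After 91 increments the reduction is 91 × $125 = $11,375, leaving $37; one more increment wipes it out. Increment 91 ends at excess 91 × $800 = $72,800, so the highest qualifying income is $213,500 + $72,800 = $286,300.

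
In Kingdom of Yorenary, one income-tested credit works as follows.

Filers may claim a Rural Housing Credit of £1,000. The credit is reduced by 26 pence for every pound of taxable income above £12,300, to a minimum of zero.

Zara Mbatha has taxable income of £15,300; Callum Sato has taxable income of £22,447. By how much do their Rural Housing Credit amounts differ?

£220

Zara (£15,300): Rural Housing Credit: 26% of the £3,000 excess over £12,300 is £780; credit = £1,000 − £780 = £220.
Callum (£22,447): Rural Housing Credit: 26% of the £10,147 excess over £12,300 is £2,638.22 ≥ base, so the credit is £0.
Difference: |£220 − £0| = £220.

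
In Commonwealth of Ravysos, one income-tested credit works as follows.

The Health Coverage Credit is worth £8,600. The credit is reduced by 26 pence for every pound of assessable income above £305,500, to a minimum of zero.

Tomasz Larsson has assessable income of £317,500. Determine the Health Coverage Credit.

Health Coverage Credit: 26% of the £12,000 excess over £305,500 is £3,120; credit = £8,600 − £3,120 = £5,480.

£5,480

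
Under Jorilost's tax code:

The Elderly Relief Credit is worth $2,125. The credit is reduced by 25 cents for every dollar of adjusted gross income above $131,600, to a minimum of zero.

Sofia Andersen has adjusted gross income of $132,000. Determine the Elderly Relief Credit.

$2,025

Elderly Relief Credit: 25% of the $400 excess over $131,600 is $100; credit = $2,125 − $100 = $2,025.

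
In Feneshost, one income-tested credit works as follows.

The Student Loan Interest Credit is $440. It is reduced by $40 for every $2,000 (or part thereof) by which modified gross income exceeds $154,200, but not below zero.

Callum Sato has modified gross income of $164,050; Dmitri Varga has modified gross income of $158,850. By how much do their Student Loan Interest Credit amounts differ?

Callum ($164,050): Student Loan Interest Credit: income exceeds $154,200 by $9,850, which is 5 full-or-partial $2,000 increments; reduction = 5 × $40 = $200, leaving $240.
Dmitri ($158,850): Student Loan Interest Credit: income exceeds $154,200 by $4,650, which is 3 full-or-partial $2,000 increments; reduction = 3 × $40 = $120, leaving $320.
Difference: |$240 − $320| = $80.

$80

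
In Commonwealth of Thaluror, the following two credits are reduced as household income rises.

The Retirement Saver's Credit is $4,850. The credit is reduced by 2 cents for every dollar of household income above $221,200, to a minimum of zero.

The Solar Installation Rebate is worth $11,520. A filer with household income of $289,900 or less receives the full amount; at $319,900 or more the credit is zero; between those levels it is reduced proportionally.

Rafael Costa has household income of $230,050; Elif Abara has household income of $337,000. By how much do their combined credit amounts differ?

$13,659

Rafael ($230,050): Retirement Saver's Credit: 2% of the $8,850 excess over $221,200 is $177; credit = $4,850 − $177 = $4,673. Solar Installation Rebate: $230,050 is at or below the $289,900 threshold, so the full $11,520 applies. total $4,673 + $11,520 = $16,193
Elif ($337,000): Retirement Saver's Credit: 2% of the $115,800 excess over $221,200 is $2,316; credit = $4,850 − $2,316 = $2,534. Solar Installation Rebate: $337,000 is at or above $319,900, so the credit is $0. total $2,534 + $0 = $2,534
Difference: |$16,193 − $2,534| = $13,659.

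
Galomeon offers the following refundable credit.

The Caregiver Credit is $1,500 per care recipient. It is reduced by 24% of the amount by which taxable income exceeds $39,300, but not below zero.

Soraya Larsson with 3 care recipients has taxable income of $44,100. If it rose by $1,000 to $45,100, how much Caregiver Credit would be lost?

At $44,100 — base = 3 × $1,500 = $4,500. 24% of the $4,800 excess over $39,300 is $1,152; credit = $4,500 − $1,152 = $3,348.
At $45,100 — base = 3 × $1,500 = $4,500. 24% of the $5,800 excess over $39,300 is $1,392; credit = $4,500 − $1,392 = $3,108.
Lost: $3,348 − $3,108 = $240.

$240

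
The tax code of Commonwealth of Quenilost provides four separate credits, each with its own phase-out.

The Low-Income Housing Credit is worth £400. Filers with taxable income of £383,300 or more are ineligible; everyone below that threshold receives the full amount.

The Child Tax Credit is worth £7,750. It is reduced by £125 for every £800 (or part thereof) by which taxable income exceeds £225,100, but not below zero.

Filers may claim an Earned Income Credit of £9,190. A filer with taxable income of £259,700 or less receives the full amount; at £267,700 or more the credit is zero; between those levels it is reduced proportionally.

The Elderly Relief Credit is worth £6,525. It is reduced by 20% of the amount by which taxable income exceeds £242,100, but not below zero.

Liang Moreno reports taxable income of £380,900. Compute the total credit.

£400

Low-Income Housing Credit: £380,900 is below the £383,300 cutoff, so the full £400 applies.
Child Tax Credit: income exceeds £225,100 by £155,800 → 195 increments × £125 = £24,375 ≥ base, so the credit is £0.
Earned Income Credit: £380,900 is at or above £267,700, so the credit is £0.
Elderly Relief Credit: 20% of the £138,800 excess over £242,100 is £27,760 ≥ base, so the credit is £0.
Total: £400 + £0 + £0 + £0 = £400.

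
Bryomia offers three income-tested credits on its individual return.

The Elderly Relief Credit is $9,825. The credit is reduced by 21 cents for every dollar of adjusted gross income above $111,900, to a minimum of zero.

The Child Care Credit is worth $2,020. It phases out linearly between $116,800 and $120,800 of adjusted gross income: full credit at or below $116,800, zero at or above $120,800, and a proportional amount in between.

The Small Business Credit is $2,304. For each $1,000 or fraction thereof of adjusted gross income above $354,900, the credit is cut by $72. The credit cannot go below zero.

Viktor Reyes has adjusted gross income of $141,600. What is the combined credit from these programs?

$5,892

Elderly Relief Credit: 21% of the $29,700 excess over $111,900 is $6,237; credit = $9,825 − $6,237 = $3,588.
Child Care Credit: $141,600 is at or above $120,800, so the credit is $0.
Small Business Credit: $141,600 is at or below the $354,900 threshold, so the full $2,304 applies.
Total: $3,588 + $0 + $2,304 = $5,892.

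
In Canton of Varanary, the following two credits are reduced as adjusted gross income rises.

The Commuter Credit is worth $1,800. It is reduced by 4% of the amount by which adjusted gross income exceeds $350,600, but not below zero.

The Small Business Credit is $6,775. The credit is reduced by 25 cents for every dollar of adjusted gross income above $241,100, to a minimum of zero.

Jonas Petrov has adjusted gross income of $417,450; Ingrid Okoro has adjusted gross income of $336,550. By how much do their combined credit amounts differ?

Jonas ($417,450): Commuter Credit: 4% of the $66,850 excess over $350,600 is $2,674 ≥ base, so the credit is $0. Small Business Credit: 25% of the $176,350 excess over $241,100 is $44,087.50 ≥ base, so the credit is $0. total $0 + $0 = $0
Ingrid ($336,550): Commuter Credit: $336,550 is at or below the $350,600 threshold, so the full $1,800 applies. Small Business Credit: 25% of the $95,450 excess over $241,100 is $23,862.50 ≥ base, so the credit is $0. total $1,800 + $0 = $1,800
Difference: |$0 − $1,800| = $1,800.

$1,800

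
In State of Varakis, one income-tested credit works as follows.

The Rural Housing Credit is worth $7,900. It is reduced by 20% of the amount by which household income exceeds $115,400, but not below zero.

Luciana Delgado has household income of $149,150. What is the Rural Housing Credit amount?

$1,150

Rural Housing Credit: 20% of the $33,750 excess over $115,400 is $6,750; credit = $7,900 − $6,750 = $1,150.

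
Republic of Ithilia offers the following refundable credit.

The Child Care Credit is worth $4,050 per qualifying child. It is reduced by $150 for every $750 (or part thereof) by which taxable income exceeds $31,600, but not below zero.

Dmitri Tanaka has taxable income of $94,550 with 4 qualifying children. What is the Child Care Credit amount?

Child Care Credit: base = 4 × $4,050 = $16,200. income exceeds $31,600 by $62,950, which is 84 full-or-partial $750 increments; reduction = 84 × $150 = $12,600, leaving $3,600.

$3,600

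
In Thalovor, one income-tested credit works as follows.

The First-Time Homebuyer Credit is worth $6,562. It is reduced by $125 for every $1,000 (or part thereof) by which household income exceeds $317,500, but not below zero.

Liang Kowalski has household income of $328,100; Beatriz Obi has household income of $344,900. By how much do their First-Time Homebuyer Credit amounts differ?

$2,125

Liang ($328,100): First-Time Homebuyer Credit: income exceeds $317,500 by $10,600, which is 11 full-or-partial $1,000 increments; reduction = 11 × $125 = $1,375, leaving $5,187.
Beatriz ($344,900): First-Time Homebuyer Credit: income exceeds $317,500 by $27,400, which is 28 full-or-partial $1,000 increments; reduction = 28 × $125 = $3,500, leaving $3,062.
Difference: |$5,187 − $3,062| = $2,125.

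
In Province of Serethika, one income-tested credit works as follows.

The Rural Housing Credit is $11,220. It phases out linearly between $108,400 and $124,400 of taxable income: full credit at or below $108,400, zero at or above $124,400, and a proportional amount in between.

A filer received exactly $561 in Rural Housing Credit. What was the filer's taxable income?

$123,600

$561 is 561/11,220 of the full $11,220, so 10,659/11,220 of the $16,000 range has been used: income = $108,400 + $16,000 × 10,659/11,220 = $123,600.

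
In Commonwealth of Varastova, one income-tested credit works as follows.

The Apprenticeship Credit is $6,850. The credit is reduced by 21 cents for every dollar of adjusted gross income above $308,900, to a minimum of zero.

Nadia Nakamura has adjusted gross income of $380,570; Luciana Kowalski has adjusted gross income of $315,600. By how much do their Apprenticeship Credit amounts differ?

$5,443

Nadia ($380,570): Apprenticeship Credit: 21% of the $71,670 excess over $308,900 is $15,050.70 ≥ base, so the credit is $0.
Luciana ($315,600): Apprenticeship Credit: 21% of the $6,700 excess over $308,900 is $1,407; credit = $6,850 − $1,407 = $5,443.
Difference: |$0 − $5,443| = $5,443.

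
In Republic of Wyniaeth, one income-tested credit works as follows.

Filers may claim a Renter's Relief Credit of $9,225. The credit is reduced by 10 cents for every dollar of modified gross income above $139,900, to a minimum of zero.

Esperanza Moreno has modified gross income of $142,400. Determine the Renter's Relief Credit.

$8,975

Renter's Relief Credit: 10% of the $2,500 excess over $139,900 is $250; credit = $9,225 − $250 = $8,975.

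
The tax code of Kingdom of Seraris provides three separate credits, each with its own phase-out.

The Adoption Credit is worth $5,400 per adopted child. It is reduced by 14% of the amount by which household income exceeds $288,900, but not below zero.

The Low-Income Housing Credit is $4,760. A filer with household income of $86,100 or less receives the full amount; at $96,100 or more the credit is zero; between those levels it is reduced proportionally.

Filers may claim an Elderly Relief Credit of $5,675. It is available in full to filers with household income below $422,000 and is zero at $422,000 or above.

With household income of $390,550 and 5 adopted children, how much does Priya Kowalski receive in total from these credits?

Adoption Credit: base = 5 × $5,400 = $27,000. 14% of the $101,650 excess over $288,900 is $14,231; credit = $27,000 − $14,231 = $12,769.
Low-Income Housing Credit: $390,550 is at or above $96,100, so the credit is $0.
Elderly Relief Credit: $390,550 is below the $422,000 cutoff, so the full $5,675 applies.
Total: $12,769 + $0 + $5,675 = $18,444.

$18,444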